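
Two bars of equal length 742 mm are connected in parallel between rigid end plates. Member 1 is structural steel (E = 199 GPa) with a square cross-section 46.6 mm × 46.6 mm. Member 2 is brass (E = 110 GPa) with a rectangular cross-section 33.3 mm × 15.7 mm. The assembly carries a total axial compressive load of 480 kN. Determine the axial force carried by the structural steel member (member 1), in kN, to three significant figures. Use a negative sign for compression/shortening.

A_1 = 2172 mm².
A_2 = 522.8 mm².
Equal strain + equilibrium ⇒ each member carries load in proportion to AE: A₁E₁ = 432100000 N, A₂E₂ = 57510000 N, ΣAE = 489600000 N.
F₁ = P·A₁E₁/ΣAE = -480000·432100000/489600000 = -423600 N.

-424 kN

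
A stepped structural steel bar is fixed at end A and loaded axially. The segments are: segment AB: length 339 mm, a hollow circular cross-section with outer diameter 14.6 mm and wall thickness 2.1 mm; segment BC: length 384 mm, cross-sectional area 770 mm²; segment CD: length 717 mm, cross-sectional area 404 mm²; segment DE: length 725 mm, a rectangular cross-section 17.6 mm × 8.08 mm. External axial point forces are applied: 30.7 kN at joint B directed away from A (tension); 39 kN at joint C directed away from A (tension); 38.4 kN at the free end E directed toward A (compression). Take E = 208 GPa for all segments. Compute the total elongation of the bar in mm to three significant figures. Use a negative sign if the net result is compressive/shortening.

-0.649 mm

Internal axial forces (sectioning from the free end, tension +): N_DE = -38.4 kN, N_CD = -38.4 kN, N_BC = 0.6 kN, N_AB = 31.3 kN.
A_AB = 82.47 mm².
A_DE = 142.2 mm².
δ_AB = 31300·339/(82.47·208000) = 0.6186 mm
δ_BC = 600·384/(770·208000) = 0.001439 mm
δ_CD = -38400·717/(404·208000) = -0.3276 mm
δ_DE = -38400·725/(142.2·208000) = -0.9412 mm
δ = Σδ_i = -0.6488 mm.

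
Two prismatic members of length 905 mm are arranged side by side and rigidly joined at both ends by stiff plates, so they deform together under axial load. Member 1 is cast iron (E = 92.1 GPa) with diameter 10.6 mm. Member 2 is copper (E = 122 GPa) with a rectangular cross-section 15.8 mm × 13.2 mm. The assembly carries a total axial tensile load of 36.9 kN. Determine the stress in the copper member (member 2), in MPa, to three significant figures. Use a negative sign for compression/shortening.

134 MPa

A_1 = 88.25 mm².
A_2 = 208.6 mm².
Equal strain + equilibrium ⇒ each member carries load in proportion to AE: A₁E₁ = 8128000 N, A₂E₂ = 25440000 N, ΣAE = 33570000 N.
σ₂ = P·E₂/ΣAE = 36900·122000/33570000 = 134.1 MPa.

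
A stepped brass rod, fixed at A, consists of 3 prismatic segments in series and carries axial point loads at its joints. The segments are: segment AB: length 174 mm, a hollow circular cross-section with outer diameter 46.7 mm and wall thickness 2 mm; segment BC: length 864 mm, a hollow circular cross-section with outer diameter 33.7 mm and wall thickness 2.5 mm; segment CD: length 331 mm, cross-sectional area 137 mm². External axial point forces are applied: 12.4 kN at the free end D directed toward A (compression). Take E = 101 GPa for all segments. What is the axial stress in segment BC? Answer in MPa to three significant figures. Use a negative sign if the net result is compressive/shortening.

Internal axial forces (sectioning from the free end, tension +): N_CD = -12.4 kN, N_BC = -12.4 kN, N_AB = -12.4 kN.
A_BC = 245 mm².
σ_BC = N_BC/A_BC = -12400/245 = -50.6 MPa.

-50.6 MPa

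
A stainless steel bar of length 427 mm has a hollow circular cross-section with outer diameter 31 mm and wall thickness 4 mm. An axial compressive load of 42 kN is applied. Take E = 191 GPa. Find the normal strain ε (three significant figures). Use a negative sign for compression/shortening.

-6.48e-04

A = 339.3 mm².
σ = N/A = -123.8 MPa; ε = σ/E = -123.8/191000 = -6.481e-04.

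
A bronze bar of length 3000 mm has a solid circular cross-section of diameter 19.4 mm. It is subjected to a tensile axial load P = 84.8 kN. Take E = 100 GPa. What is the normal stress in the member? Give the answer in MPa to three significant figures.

287 MPa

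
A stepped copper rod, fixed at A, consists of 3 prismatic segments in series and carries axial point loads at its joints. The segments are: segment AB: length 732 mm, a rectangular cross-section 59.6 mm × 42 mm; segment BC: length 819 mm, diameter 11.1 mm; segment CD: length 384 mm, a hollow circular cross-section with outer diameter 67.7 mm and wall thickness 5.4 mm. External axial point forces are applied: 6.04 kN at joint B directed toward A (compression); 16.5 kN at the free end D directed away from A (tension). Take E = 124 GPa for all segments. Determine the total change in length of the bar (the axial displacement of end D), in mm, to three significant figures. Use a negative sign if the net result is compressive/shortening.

1.20 mm

Internal axial forces (sectioning from the free end, tension +): N_CD = 16.5 kN, N_BC = 16.5 kN, N_AB = 10.46 kN.
A_AB = 2503 mm².
A_BC = 96.77 mm².
A_CD = 1057 mm².
δ_AB = 10460·732/(2503·124000) = 0.02467 mm
δ_BC = 16500·819/(96.77·124000) = 1.126 mm
δ_CD = 16500·384/(1057·124000) = 0.04835 mm
δ = Σδ_i = 1.199 mm.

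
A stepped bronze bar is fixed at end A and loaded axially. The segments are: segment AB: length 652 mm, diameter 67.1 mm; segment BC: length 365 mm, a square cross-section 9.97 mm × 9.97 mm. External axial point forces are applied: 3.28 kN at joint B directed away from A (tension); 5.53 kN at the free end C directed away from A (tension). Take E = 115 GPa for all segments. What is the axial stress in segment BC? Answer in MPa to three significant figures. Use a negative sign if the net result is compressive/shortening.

Internal axial forces (sectioning from the free end, tension +): N_BC = 5.53 kN, N_AB = 8.81 kN.
A_BC = 99.4 mm².
σ_BC = N_BC/A_BC = 5530/99.4 = 55.63 MPa.

55.6 MPa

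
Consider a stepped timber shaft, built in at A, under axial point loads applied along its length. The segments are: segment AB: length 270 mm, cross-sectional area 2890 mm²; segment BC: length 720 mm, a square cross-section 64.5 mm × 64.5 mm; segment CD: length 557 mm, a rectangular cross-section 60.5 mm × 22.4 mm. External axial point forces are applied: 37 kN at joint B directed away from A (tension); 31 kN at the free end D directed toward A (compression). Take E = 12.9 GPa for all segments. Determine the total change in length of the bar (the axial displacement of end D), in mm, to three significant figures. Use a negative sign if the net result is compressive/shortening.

-1.36 mm

Internal axial forces (sectioning from the free end, tension +): N_CD = -31 kN, N_BC = -31 kN, N_AB = 6 kN.
A_BC = 4160 mm².
A_CD = 1355 mm².
δ_AB = 6000·270/(2890·12900) = 0.04345 mm
δ_BC = -31000·720/(4160·12900) = -0.4159 mm
δ_CD = -31000·557/(1355·12900) = -0.9877 mm
δ = Σδ_i = -1.36 mm.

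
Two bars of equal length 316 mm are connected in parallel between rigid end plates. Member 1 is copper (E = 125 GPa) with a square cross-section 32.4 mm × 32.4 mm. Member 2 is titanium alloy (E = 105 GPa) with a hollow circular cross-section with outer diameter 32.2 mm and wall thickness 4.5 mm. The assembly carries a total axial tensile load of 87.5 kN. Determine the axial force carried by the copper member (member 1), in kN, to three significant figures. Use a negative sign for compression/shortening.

A_1 = 1050 mm².
A_2 = 391.6 mm².
Equal strain + equilibrium ⇒ each member carries load in proportion to AE: A₁E₁ = 131200000 N, A₂E₂ = 41120000 N, ΣAE = 172300000 N.
F₁ = P·A₁E₁/ΣAE = 87500·131200000/172300000 = 66620 N.

66.6 kN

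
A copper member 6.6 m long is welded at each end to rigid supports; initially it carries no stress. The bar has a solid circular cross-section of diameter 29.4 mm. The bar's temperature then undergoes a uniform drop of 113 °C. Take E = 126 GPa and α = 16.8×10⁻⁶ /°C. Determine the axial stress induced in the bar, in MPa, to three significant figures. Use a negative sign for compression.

239 MPa

Free thermal expansion αLΔT = 16.8e-6 · 6600 · -113 = -12.53 mm.
The walls impose strain ε = −(-12.53)/6600 = 1.8984e-03; σ = Eε = 126000 · 1.8984e-03 = 239.2 MPa.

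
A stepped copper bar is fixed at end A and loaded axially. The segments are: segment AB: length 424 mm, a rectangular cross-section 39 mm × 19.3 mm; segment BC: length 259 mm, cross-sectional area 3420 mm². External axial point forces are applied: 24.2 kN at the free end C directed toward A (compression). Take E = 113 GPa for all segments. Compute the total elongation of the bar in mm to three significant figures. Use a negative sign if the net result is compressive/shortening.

Internal axial forces (sectioning from the free end, tension +): N_BC = -24.2 kN, N_AB = -24.2 kN.
A_AB = 752.7 mm².
δ_AB = -24200·424/(752.7·113000) = -0.1206 mm
δ_BC = -24200·259/(3420·113000) = -0.01622 mm
δ = Σδ_i = -0.1369 mm.

-0.137 mm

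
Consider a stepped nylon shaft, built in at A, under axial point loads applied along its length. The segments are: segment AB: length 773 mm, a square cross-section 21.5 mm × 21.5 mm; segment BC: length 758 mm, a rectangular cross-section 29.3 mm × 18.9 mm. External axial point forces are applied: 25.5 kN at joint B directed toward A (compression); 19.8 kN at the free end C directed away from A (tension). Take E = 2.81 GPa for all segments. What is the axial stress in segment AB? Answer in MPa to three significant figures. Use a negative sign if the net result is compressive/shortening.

Internal axial forces (sectioning from the free end, tension +): N_BC = 19.8 kN, N_AB = -5.7 kN.
A_AB = 462.2 mm².
σ_AB = N_AB/A_AB = -5700/462.2 = -12.33 MPa.

-12.3 MPa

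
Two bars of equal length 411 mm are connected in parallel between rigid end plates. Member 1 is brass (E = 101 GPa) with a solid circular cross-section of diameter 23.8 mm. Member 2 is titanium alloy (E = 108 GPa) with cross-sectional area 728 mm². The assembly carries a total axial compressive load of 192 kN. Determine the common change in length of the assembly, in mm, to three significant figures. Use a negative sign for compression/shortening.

A_1 = 444.9 mm².
Equal strain + equilibrium ⇒ each member carries load in proportion to AE: A₁E₁ = 44930000 N, A₂E₂ = 78620000 N, ΣAE = 123600000 N.
δ = PL/ΣAE = -192000·411/123600000 = -0.6387 mm.

-0.639 mm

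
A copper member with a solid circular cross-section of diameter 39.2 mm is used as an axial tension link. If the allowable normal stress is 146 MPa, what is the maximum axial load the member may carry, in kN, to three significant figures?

176 kN

A = 1207 mm².
P_max = σ_allow · A = 146 · 1207 = 176200 N = 176.2 kN.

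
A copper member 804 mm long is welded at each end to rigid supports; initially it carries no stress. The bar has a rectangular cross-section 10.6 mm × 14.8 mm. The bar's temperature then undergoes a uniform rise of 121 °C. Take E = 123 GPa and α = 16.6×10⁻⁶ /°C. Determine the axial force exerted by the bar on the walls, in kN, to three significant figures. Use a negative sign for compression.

Free thermal expansion αLΔT = 16.6e-6 · 804 · 121 = 1.615 mm.
The walls impose strain ε = −(1.615)/804 = -2.0086e-03; σ = Eε = 123000 · -2.0086e-03 = -247.1 MPa.
Wall reaction R = σ·A = -247.1·156.9 = -38760 N = -38.76 kN.

-38.8 kN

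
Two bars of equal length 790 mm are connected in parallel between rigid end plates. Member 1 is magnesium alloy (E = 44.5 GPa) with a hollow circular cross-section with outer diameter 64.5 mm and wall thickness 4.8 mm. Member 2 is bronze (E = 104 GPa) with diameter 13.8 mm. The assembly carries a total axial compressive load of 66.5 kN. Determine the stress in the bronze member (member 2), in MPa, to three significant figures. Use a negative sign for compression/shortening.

-124 MPa

A_1 = 900.3 mm².
A_2 = 149.6 mm².
Equal strain + equilibrium ⇒ each member carries load in proportion to AE: A₁E₁ = 40060000 N, A₂E₂ = 15560000 N, ΣAE = 55620000 N.
σ₂ = P·E₂/ΣAE = -66500·104000/55620000 = -124.4 MPa.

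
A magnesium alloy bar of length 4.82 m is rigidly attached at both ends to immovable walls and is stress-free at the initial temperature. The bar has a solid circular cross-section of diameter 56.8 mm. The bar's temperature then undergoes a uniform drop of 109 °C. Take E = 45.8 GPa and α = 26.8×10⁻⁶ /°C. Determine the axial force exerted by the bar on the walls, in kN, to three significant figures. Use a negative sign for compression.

339 kN

Free thermal expansion αLΔT = 26.8e-6 · 4820 · -109 = -14.08 mm.
The walls impose strain ε = −(-14.08)/4820 = 2.9212e-03; σ = Eε = 45800 · 2.9212e-03 = 133.8 MPa.
Wall reaction R = σ·A = 133.8·2534 = 339000 N = 339 kN.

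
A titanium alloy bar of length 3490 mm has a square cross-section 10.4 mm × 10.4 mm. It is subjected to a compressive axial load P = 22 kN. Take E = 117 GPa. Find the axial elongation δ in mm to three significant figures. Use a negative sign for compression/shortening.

-6.07 mm

A = 108.2 mm².
δ_mech = NL/(AE) = -22000·3490/(108.2·117000) = -6.067 mm.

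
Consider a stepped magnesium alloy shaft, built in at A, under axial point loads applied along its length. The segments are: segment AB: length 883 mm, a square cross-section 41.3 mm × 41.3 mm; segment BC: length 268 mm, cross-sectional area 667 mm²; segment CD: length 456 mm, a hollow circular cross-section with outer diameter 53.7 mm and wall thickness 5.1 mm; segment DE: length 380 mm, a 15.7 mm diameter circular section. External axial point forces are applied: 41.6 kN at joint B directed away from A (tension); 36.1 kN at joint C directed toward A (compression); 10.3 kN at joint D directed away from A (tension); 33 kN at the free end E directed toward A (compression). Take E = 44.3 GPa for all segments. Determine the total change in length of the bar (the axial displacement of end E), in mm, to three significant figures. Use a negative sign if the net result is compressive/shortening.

-2.50 mm

Internal axial forces (sectioning from the free end, tension +): N_DE = -33 kN, N_CD = -22.7 kN, N_BC = -58.8 kN, N_AB = -17.2 kN.
A_AB = 1706 mm².
A_CD = 778.7 mm².
A_DE = 193.6 mm².
δ_AB = -17200·883/(1706·44300) = -0.201 mm
δ_BC = -58800·268/(667·44300) = -0.5333 mm
δ_CD = -22700·456/(778.7·44300) = -0.3001 mm
δ_DE = -33000·380/(193.6·44300) = -1.462 mm
δ = Σδ_i = -2.497 mm.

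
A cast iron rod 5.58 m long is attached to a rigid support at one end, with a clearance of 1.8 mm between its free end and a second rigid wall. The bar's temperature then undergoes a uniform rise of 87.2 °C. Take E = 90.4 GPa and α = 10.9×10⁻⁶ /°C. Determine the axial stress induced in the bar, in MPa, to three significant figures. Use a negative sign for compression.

Free thermal expansion αLΔT = 10.9e-6 · 5580 · 87.2 = 5.304 mm.
The walls engage after the gap closes; constrained expansion = 5.304 − 1.8 = 3.504 mm.
The walls impose strain ε = −(3.504)/5580 = -6.2790e-04; σ = Eε = 90400 · -6.2790e-04 = -56.76 MPa.

-56.8 MPa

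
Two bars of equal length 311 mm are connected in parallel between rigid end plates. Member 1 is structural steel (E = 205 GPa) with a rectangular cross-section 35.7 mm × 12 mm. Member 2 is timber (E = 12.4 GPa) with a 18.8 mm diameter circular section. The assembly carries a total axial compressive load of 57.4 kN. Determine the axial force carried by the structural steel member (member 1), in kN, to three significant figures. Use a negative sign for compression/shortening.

-55.2 kN

A_1 = 428.4 mm².
A_2 = 277.6 mm².
Equal strain + equilibrium ⇒ each member carries load in proportion to AE: A₁E₁ = 87820000 N, A₂E₂ = 3442000 N, ΣAE = 91260000 N.
F₁ = P·A₁E₁/ΣAE = -57400·87820000/91260000 = -55240 N.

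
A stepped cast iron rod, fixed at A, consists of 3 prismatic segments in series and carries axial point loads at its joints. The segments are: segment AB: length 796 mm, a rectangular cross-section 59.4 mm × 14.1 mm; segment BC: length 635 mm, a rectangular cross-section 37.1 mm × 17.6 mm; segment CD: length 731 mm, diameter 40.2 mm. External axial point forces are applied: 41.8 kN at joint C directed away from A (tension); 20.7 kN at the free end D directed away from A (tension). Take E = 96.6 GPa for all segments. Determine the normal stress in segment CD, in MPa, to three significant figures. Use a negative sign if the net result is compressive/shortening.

Internal axial forces (sectioning from the free end, tension +): N_CD = 20.7 kN, N_BC = 62.5 kN, N_AB = 62.5 kN.
A_CD = 1269 mm².
σ_CD = N_CD/A_CD = 20700/1269 = 16.31 MPa.

16.3 MPa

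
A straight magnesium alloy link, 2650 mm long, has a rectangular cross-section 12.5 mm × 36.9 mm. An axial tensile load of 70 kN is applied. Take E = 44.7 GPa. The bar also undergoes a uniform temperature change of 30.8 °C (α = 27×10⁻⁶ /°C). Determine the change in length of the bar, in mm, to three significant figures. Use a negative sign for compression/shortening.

11.2 mm

A = 461.2 mm².
δ_mech = NL/(AE) = 70000·2650/(461.2·44700) = 8.997 mm.
δ_thermal = αLΔT = 27e-6·2650·30.8 = 2.204 mm.
δ = δ_mech + δ_thermal = 11.2 mm.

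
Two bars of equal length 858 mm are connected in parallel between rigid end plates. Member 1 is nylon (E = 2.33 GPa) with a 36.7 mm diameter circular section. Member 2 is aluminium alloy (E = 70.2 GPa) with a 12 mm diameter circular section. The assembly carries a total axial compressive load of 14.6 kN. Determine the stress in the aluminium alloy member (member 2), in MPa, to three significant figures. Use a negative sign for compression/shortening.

-98.5 MPa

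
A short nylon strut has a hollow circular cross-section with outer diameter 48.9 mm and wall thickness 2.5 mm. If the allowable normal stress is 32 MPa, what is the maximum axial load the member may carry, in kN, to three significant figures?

11.7 kN

A = 364.4 mm².
P_max = σ_allow · A = 32 · 364.4 = 11660 N = 11.66 kN.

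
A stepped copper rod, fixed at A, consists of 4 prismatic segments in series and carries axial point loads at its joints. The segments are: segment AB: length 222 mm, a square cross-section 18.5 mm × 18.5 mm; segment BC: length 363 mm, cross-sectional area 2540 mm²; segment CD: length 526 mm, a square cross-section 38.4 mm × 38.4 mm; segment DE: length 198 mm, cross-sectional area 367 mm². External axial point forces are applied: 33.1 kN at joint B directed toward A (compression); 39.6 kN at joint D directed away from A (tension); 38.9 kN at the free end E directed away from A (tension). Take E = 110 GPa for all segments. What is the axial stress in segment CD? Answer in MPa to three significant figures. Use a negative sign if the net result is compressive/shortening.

Internal axial forces (sectioning from the free end, tension +): N_DE = 38.9 kN, N_CD = 78.5 kN, N_BC = 78.5 kN, N_AB = 45.4 kN.
A_CD = 1475 mm².
σ_CD = N_CD/A_CD = 78500/1475 = 53.24 MPa.

53.2 MPa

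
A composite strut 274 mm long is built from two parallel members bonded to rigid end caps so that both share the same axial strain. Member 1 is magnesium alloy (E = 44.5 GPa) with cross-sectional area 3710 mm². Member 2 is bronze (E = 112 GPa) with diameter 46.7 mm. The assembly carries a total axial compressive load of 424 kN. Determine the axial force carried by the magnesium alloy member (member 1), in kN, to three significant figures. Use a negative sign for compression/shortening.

A_2 = 1713 mm².
Equal strain + equilibrium ⇒ each member carries load in proportion to AE: A₁E₁ = 165100000 N, A₂E₂ = 191800000 N, ΣAE = 356900000 N.
F₁ = P·A₁E₁/ΣAE = -424000·165100000/356900000 = -196100 N.

-196 kN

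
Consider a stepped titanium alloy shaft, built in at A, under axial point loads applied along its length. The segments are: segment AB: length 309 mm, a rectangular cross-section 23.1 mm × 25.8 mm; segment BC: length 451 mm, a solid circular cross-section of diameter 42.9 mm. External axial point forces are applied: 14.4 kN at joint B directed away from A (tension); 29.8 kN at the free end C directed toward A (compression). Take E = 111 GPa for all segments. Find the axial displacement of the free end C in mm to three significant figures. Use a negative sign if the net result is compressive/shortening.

Internal axial forces (sectioning from the free end, tension +): N_BC = -29.8 kN, N_AB = -15.4 kN.
A_AB = 596 mm².
A_BC = 1445 mm².
δ_AB = -15400·309/(596·111000) = -0.07193 mm
δ_BC = -29800·451/(1445·111000) = -0.08377 mm
δ = Σδ_i = -0.1557 mm.

-0.156 mm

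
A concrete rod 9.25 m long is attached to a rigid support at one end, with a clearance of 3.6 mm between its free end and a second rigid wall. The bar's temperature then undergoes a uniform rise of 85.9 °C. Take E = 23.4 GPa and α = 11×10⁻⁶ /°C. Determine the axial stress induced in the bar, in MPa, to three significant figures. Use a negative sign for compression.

-13.0 MPa

Free thermal expansion αLΔT = 11e-6 · 9250 · 85.9 = 8.74 mm.
The walls engage after the gap closes; constrained expansion = 8.74 − 3.6 = 5.14 mm.
The walls impose strain ε = −(5.14)/9250 = -5.5571e-04; σ = Eε = 23400 · -5.5571e-04 = -13 MPa.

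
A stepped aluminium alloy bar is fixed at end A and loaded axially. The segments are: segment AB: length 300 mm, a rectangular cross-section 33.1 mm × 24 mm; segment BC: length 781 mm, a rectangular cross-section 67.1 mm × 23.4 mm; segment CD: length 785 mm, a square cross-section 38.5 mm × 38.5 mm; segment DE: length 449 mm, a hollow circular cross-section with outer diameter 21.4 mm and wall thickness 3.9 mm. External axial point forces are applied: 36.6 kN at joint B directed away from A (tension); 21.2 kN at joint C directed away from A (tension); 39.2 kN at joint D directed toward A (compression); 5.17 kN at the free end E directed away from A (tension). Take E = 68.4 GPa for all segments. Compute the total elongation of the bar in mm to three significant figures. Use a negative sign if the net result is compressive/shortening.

Internal axial forces (sectioning from the free end, tension +): N_DE = 5.17 kN, N_CD = -34.03 kN, N_BC = -12.83 kN, N_AB = 23.77 kN.
A_AB = 794.4 mm².
A_BC = 1570 mm².
A_CD = 1482 mm².
A_DE = 214.4 mm².
δ_AB = 23770·300/(794.4·68400) = 0.1312 mm
δ_BC = -12830·781/(1570·68400) = -0.0933 mm
δ_CD = -34030·785/(1482·68400) = -0.2635 mm
δ_DE = 5170·449/(214.4·68400) = 0.1583 mm
δ = Σδ_i = -0.06727 mm.

-0.0673 mm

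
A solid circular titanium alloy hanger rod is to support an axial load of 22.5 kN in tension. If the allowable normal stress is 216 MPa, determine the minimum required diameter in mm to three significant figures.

11.5 mm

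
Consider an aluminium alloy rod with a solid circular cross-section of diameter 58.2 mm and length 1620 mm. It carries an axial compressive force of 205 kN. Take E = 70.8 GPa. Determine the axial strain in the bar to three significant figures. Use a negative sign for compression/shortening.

-0.00109

A = 2660 mm².
σ = N/A = -77.06 MPa; ε = σ/E = -77.06/70800 = -1.088e-03.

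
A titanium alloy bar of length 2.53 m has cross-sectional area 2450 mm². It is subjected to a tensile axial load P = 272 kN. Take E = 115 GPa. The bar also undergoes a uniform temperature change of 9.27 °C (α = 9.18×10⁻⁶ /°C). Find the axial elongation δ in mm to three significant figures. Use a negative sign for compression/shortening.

2.66 mm

δ_mech = NL/(AE) = 272000·2530/(2450·115000) = 2.442 mm.
δ_thermal = αLΔT = 9.18e-6·2530·9.27 = 0.2153 mm.
δ = δ_mech + δ_thermal = 2.658 mm.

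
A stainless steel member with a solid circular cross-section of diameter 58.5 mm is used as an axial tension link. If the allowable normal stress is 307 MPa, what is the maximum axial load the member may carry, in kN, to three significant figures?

A = 2688 mm².
P_max = σ_allow · A = 307 · 2688 = 825200 N = 825.2 kN.

825 kN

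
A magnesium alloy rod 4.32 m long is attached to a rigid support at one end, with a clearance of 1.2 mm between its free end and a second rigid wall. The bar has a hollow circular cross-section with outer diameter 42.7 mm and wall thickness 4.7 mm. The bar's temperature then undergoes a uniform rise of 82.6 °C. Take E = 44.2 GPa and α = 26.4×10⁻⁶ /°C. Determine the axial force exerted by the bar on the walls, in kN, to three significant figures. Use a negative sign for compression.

-47.2 kN

Free thermal expansion αLΔT = 26.4e-6 · 4320 · 82.6 = 9.42 mm.
The walls engage after the gap closes; constrained expansion = 9.42 − 1.2 = 8.22 mm.
The walls impose strain ε = −(8.22)/4320 = -1.9029e-03; σ = Eε = 44200 · -1.9029e-03 = -84.11 MPa.
Wall reaction R = σ·A = -84.11·561.1 = -47190 N = -47.19 kN.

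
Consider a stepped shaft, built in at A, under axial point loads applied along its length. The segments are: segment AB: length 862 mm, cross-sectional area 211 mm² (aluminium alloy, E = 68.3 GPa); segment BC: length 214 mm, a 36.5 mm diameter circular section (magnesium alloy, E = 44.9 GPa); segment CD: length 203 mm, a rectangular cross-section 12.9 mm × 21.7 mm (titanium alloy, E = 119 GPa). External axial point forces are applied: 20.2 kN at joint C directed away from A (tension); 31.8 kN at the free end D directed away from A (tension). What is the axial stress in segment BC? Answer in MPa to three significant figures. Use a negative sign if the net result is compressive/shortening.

Internal axial forces (sectioning from the free end, tension +): N_CD = 31.8 kN, N_BC = 52 kN, N_AB = 52 kN.
A_BC = 1046 mm².
σ_BC = N_BC/A_BC = 52000/1046 = 49.7 MPa.

49.7 MPa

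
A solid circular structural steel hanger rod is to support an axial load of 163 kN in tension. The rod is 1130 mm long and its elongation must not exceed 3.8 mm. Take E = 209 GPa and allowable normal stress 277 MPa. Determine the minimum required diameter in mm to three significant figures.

Required area A ≥ P/σ_allow = 163000/277 = 588.4 mm².
For a solid circular section, d ≥ √(4A/π) = 27.37 mm.
Elongation limit: A ≥ PL/(Eδ_allow) = 163000·1130/(209000·3.8) = 231.9 mm² ⇒ d ≥ 17.18 mm.
The stress limit governs.

27.4 mm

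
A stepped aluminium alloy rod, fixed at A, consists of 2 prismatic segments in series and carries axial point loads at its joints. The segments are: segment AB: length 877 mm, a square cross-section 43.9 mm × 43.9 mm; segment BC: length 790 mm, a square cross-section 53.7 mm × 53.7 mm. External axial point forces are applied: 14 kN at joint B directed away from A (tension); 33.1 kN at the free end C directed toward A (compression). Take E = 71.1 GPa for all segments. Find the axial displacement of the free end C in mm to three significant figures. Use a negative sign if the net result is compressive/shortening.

Internal axial forces (sectioning from the free end, tension +): N_BC = -33.1 kN, N_AB = -19.1 kN.
A_AB = 1927 mm².
A_BC = 2884 mm².
δ_AB = -19100·877/(1927·71100) = -0.1222 mm
δ_BC = -33100·790/(2884·71100) = -0.1275 mm
δ = Σδ_i = -0.2498 mm.

-0.250 mm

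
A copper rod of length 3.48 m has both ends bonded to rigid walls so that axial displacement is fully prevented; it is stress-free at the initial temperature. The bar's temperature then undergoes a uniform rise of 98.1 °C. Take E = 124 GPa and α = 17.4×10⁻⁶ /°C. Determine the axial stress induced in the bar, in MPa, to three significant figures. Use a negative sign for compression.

Free thermal expansion αLΔT = 17.4e-6 · 3480 · 98.1 = 5.94 mm.
The walls impose strain ε = −(5.94)/3480 = -1.7069e-03; σ = Eε = 124000 · -1.7069e-03 = -211.7 MPa.

-212 MPa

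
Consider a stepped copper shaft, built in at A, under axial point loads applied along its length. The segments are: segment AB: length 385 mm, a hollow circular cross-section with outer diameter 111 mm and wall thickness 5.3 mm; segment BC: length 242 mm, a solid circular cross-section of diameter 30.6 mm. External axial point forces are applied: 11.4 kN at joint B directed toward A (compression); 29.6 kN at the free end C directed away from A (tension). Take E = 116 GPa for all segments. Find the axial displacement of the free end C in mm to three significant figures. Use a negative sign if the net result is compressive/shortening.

Internal axial forces (sectioning from the free end, tension +): N_BC = 29.6 kN, N_AB = 18.2 kN.
A_AB = 1760 mm².
A_BC = 735.4 mm².
δ_AB = 18200·385/(1760·116000) = 0.03432 mm
δ_BC = 29600·242/(735.4·116000) = 0.08397 mm
δ = Σδ_i = 0.1183 mm.

0.118 mm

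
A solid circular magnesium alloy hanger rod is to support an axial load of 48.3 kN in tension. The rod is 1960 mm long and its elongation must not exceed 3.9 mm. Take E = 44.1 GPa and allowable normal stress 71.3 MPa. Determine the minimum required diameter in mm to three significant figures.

29.4 mm

Required area A ≥ P/σ_allow = 48300/71.3 = 677.4 mm².
For a solid circular section, d ≥ √(4A/π) = 29.37 mm.
Elongation limit: A ≥ PL/(Eδ_allow) = 48300·1960/(44100·3.9) = 550.4 mm² ⇒ d ≥ 26.47 mm.
The stress limit governs.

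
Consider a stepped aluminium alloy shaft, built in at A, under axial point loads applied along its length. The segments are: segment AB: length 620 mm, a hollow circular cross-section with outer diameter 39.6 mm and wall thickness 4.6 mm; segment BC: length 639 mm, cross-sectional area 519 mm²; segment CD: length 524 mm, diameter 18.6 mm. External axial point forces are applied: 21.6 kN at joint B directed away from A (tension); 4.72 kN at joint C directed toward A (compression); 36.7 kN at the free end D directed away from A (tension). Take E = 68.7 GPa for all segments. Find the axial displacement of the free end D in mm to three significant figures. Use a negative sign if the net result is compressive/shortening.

Internal axial forces (sectioning from the free end, tension +): N_CD = 36.7 kN, N_BC = 31.98 kN, N_AB = 53.58 kN.
A_AB = 505.8 mm².
A_CD = 271.7 mm².
δ_AB = 53580·620/(505.8·68700) = 0.956 mm
δ_BC = 31980·639/(519·68700) = 0.5731 mm
δ_CD = 36700·524/(271.7·68700) = 1.03 mm
δ = Σδ_i = 2.559 mm.

2.56 mm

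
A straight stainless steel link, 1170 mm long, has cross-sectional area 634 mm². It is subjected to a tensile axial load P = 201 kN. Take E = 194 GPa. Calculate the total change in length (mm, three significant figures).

δ_mech = NL/(AE) = 201000·1170/(634·194000) = 1.912 mm.

1.91 mm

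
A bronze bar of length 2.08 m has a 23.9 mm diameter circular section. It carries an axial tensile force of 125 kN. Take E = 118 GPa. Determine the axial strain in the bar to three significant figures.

A = 448.6 mm².
σ = N/A = 278.6 MPa; ε = σ/E = 278.6/118000 = 2.361e-03.

0.00236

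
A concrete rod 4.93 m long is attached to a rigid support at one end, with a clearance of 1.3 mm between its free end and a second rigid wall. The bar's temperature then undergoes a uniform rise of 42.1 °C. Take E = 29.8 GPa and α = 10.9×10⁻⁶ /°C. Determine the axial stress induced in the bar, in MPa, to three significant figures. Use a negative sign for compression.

Free thermal expansion αLΔT = 10.9e-6 · 4930 · 42.1 = 2.262 mm.
The walls engage after the gap closes; constrained expansion = 2.262 − 1.3 = 0.9623 mm.
The walls impose strain ε = −(0.9623)/4930 = -1.9520e-04; σ = Eε = 29800 · -1.9520e-04 = -5.817 MPa.

-5.82 MPa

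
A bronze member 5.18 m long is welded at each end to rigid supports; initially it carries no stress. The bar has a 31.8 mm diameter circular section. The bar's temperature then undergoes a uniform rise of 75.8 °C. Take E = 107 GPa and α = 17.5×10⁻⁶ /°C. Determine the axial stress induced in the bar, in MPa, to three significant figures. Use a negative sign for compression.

Free thermal expansion αLΔT = 17.5e-6 · 5180 · 75.8 = 6.871 mm.
The walls impose strain ε = −(6.871)/5180 = -1.3265e-03; σ = Eε = 107000 · -1.3265e-03 = -141.9 MPa.

-142 MPa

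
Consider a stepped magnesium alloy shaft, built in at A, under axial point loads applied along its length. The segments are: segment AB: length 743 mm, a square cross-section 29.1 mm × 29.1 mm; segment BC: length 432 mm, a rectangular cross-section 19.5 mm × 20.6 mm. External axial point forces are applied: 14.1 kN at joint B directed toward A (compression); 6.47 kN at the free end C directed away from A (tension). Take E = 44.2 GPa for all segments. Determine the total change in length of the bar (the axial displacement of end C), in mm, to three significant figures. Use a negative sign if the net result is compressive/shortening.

0.00596 mm

Internal axial forces (sectioning from the free end, tension +): N_BC = 6.47 kN, N_AB = -7.63 kN.
A_AB = 846.8 mm².
A_BC = 401.7 mm².
δ_AB = -7630·743/(846.8·44200) = -0.1515 mm
δ_BC = 6470·432/(401.7·44200) = 0.1574 mm
δ = Σδ_i = 0.005959 mm.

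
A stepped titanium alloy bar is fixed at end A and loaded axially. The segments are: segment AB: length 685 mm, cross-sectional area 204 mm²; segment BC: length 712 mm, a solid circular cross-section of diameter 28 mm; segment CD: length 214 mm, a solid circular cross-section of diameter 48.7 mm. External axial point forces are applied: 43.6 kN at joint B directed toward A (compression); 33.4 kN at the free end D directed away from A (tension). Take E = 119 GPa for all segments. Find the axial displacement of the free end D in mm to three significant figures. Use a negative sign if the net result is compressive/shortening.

0.0690 mm

Internal axial forces (sectioning from the free end, tension +): N_CD = 33.4 kN, N_BC = 33.4 kN, N_AB = -10.2 kN.
A_BC = 615.8 mm².
A_CD = 1863 mm².
δ_AB = -10200·685/(204·119000) = -0.2878 mm
δ_BC = 33400·712/(615.8·119000) = 0.3245 mm
δ_CD = 33400·214/(1863·119000) = 0.03225 mm
δ = Σδ_i = 0.06897 mm.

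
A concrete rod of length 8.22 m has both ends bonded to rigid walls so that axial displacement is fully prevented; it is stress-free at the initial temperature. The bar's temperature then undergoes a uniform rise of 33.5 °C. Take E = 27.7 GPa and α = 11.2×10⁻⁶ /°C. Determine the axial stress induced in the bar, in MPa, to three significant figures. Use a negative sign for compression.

-10.4 MPa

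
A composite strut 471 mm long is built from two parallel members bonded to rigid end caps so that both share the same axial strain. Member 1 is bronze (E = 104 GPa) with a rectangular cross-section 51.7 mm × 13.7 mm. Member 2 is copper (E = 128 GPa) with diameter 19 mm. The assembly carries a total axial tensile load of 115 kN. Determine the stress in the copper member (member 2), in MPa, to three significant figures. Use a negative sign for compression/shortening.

A_1 = 708.3 mm².
A_2 = 283.5 mm².
Equal strain + equilibrium ⇒ each member carries load in proportion to AE: A₁E₁ = 73660000 N, A₂E₂ = 36290000 N, ΣAE = 110000000 N.
σ₂ = P·E₂/ΣAE = 115000·128000/110000000 = 133.9 MPa.

134 MPa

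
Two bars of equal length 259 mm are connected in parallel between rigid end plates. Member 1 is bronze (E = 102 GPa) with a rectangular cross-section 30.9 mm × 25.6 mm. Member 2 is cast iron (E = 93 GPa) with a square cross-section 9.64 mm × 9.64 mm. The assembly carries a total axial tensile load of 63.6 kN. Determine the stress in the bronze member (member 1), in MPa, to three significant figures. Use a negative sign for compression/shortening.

72.6 MPa

A_1 = 791 mm².
A_2 = 92.93 mm².
Equal strain + equilibrium ⇒ each member carries load in proportion to AE: A₁E₁ = 80690000 N, A₂E₂ = 8642000 N, ΣAE = 89330000 N.
σ₁ = P·E₁/ΣAE = 63600·102000/89330000 = 72.62 MPa.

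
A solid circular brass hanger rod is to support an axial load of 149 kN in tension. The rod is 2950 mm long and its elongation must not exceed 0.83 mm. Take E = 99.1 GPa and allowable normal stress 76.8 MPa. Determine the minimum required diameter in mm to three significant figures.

82.5 mm

Required area A ≥ P/σ_allow = 149000/76.8 = 1940 mm².
For a solid circular section, d ≥ √(4A/π) = 49.7 mm.
Elongation limit: A ≥ PL/(Eδ_allow) = 149000·2950/(99100·0.83) = 5344 mm² ⇒ d ≥ 82.49 mm.
The elongation limit governs.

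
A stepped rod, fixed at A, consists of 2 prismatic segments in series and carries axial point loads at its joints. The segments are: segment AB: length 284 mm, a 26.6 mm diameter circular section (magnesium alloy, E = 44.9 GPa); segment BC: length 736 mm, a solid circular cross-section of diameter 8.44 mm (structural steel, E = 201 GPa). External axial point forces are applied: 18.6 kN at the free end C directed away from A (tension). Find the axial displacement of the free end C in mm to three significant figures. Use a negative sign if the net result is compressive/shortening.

Internal axial forces (sectioning from the free end, tension +): N_BC = 18.6 kN, N_AB = 18.6 kN.
A_AB = 555.7 mm².
A_BC = 55.95 mm².
δ_AB = 18600·284/(555.7·44900) = 0.2117 mm
δ_BC = 18600·736/(55.95·201000) = 1.217 mm
δ = Σδ_i = 1.429 mm.

1.43 mm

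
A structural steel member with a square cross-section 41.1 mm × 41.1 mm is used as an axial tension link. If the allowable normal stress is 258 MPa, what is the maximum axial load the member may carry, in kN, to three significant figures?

A = 1689 mm².
P_max = σ_allow · A = 258 · 1689 = 435800 N = 435.8 kN.

436 kN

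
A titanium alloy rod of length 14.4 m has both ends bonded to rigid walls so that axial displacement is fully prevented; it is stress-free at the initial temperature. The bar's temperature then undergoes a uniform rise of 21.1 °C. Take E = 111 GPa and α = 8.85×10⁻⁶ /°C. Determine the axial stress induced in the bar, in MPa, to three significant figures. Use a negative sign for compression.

Free thermal expansion αLΔT = 8.85e-6 · 14400 · 21.1 = 2.689 mm.
The walls impose strain ε = −(2.689)/14400 = -1.8674e-04; σ = Eε = 111000 · -1.8674e-04 = -20.73 MPa.

-20.7 MPa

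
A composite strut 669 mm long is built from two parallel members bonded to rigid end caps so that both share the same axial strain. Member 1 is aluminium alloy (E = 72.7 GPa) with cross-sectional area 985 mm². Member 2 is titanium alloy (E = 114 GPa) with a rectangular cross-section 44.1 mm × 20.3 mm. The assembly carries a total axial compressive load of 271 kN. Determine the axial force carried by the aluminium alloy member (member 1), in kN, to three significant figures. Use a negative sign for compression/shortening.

-112 kN

A_2 = 895.2 mm².
Equal strain + equilibrium ⇒ each member carries load in proportion to AE: A₁E₁ = 71610000 N, A₂E₂ = 102100000 N, ΣAE = 173700000 N.
F₁ = P·A₁E₁/ΣAE = -271000·71610000/173700000 = -111700 N.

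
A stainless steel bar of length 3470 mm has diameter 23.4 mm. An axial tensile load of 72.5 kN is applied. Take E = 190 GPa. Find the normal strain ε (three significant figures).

8.87e-04

A = 430.1 mm².
σ = N/A = 168.6 MPa; ε = σ/E = 168.6/190000 = 8.873e-04.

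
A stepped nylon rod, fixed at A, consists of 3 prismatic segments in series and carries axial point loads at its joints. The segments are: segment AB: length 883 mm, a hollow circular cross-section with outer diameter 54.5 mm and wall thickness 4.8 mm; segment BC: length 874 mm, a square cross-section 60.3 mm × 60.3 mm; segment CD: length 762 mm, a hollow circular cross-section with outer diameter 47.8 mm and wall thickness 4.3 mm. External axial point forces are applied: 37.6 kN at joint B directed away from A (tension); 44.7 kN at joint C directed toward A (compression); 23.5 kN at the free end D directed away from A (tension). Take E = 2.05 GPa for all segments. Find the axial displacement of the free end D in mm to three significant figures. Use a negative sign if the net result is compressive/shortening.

Internal axial forces (sectioning from the free end, tension +): N_CD = 23.5 kN, N_BC = -21.2 kN, N_AB = 16.4 kN.
A_AB = 749.5 mm².
A_BC = 3636 mm².
A_CD = 587.6 mm².
δ_AB = 16400·883/(749.5·2050) = 9.425 mm
δ_BC = -21200·874/(3636·2050) = -2.486 mm
δ_CD = 23500·762/(587.6·2050) = 14.86 mm
δ = Σδ_i = 21.8 mm.

21.8 mm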